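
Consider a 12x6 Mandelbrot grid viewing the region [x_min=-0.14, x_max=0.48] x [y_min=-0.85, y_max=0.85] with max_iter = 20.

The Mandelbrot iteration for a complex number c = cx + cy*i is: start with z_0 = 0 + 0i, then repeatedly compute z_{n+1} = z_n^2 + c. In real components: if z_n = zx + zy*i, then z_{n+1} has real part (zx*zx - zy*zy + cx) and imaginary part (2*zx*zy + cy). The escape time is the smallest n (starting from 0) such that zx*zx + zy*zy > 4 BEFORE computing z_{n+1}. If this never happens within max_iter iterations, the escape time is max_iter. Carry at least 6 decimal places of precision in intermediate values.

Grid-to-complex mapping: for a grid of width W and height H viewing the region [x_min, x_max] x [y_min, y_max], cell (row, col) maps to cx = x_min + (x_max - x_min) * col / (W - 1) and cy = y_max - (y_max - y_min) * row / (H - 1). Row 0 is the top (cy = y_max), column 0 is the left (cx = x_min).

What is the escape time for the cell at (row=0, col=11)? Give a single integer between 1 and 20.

z_0 = 0 + 0i, c = 0.4800 + 0.8500i
Iter 1: z = 0.4800 + 0.8500i, |z|^2 = 0.9529
Iter 2: z = -0.0121 + 1.6660i, |z|^2 = 2.7757
Iter 3: z = -2.2954 + 0.8097i, |z|^2 = 5.9245
Escaped at iteration 3

Answer: 3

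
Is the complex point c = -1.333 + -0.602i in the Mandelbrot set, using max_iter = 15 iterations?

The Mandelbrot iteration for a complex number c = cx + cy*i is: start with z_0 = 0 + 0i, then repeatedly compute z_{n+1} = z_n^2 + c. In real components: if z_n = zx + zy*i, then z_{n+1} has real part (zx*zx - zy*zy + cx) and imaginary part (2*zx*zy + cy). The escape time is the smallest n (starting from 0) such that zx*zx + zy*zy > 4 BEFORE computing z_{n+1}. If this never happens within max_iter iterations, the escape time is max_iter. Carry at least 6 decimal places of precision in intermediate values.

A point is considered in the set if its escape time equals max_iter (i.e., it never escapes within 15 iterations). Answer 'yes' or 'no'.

z_0 = 0 + 0i, c = -1.3330 + -0.6020i
Iter 1: z = -1.3330 + -0.6020i, |z|^2 = 2.1393
Iter 2: z = 0.0815 + 1.0029i, |z|^2 = 1.0125
Iter 3: z = -2.3322 + -0.4386i, |z|^2 = 5.6316
Escaped at iteration 3

Answer: no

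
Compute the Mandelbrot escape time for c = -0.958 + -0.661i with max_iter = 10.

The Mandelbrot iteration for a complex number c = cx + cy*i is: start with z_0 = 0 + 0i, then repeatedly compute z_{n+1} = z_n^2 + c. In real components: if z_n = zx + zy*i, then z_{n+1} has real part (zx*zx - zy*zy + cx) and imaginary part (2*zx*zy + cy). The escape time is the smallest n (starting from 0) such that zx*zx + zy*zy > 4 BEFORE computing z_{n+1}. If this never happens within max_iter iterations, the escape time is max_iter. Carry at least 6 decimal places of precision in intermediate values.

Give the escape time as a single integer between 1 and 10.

z_0 = 0 + 0i, c = -0.9580 + -0.6610i
Iter 1: z = -0.9580 + -0.6610i, |z|^2 = 1.3547
Iter 2: z = -0.4772 + 0.6055i, |z|^2 = 0.5943
Iter 3: z = -1.0969 + -1.2388i, |z|^2 = 2.7379
Iter 4: z = -1.2894 + 2.0568i, |z|^2 = 5.8929
Escaped at iteration 4

Answer: 4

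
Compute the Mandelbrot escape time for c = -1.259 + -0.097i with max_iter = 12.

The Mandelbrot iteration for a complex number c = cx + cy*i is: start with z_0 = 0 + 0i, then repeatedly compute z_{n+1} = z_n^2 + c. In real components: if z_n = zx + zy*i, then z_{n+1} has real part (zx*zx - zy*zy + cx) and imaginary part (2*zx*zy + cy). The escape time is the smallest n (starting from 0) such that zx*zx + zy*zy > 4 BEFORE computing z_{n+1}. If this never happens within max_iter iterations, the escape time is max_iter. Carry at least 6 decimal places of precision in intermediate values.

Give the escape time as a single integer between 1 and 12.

Answer: 12

Derivation:
z_0 = 0 + 0i, c = -1.2590 + -0.0970i
Iter 1: z = -1.2590 + -0.0970i, |z|^2 = 1.5945
Iter 2: z = 0.3167 + 0.1472i, |z|^2 = 0.1220
Iter 3: z = -1.1804 + -0.0037i, |z|^2 = 1.3934
Iter 4: z = 0.1343 + -0.0882i, |z|^2 = 0.0258
Iter 5: z = -1.2487 + -0.1207i, |z|^2 = 1.5739
Iter 6: z = 0.2858 + 0.2044i, |z|^2 = 0.1234
Iter 7: z = -1.2191 + 0.0198i, |z|^2 = 1.4867
Iter 8: z = 0.2269 + -0.1453i, |z|^2 = 0.0726
Iter 9: z = -1.2286 + -0.1629i, |z|^2 = 1.5361
Iter 10: z = 0.2240 + 0.3034i, |z|^2 = 0.1422
Iter 11: z = -1.3009 + 0.0389i, |z|^2 = 1.6938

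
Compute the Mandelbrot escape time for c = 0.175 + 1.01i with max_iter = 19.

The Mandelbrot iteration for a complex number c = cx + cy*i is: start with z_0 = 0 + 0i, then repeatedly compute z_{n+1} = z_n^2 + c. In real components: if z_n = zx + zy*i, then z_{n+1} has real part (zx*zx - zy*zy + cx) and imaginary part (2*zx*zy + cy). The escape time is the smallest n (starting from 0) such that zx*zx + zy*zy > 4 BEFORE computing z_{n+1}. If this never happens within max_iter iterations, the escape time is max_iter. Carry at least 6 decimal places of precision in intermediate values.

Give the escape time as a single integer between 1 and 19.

Answer: 4

Derivation:
z_0 = 0 + 0i, c = 0.1750 + 1.0100i
Iter 1: z = 0.1750 + 1.0100i, |z|^2 = 1.0507
Iter 2: z = -0.8145 + 1.3635i, |z|^2 = 2.5225
Iter 3: z = -1.0208 + -1.2111i, |z|^2 = 2.5087
Iter 4: z = -0.2497 + 3.4824i, |z|^2 = 12.1897
Escaped at iteration 4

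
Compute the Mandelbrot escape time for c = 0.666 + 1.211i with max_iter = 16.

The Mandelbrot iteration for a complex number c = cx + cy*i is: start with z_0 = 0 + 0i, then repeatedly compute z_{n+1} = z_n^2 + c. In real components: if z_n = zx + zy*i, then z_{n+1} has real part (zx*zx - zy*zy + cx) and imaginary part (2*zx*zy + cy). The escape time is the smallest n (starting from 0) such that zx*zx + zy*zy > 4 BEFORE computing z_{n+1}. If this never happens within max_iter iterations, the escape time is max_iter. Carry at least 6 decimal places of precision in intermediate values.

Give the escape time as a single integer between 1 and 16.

Answer: 2

Derivation:
z_0 = 0 + 0i, c = 0.6660 + 1.2110i
Iter 1: z = 0.6660 + 1.2110i, |z|^2 = 1.9101
Iter 2: z = -0.3570 + 2.8241i, |z|^2 = 8.1027
Escaped at iteration 2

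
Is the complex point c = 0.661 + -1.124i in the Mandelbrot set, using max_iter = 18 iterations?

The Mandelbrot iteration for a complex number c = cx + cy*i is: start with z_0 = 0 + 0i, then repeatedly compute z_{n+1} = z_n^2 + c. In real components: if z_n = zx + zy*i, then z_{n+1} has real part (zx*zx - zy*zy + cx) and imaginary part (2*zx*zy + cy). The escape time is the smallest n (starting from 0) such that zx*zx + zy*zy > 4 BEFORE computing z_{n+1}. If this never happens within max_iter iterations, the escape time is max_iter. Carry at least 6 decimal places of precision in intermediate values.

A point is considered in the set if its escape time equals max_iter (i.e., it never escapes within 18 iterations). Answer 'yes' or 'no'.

Answer: no

Derivation:
z_0 = 0 + 0i, c = 0.6610 + -1.1240i
Iter 1: z = 0.6610 + -1.1240i, |z|^2 = 1.7003
Iter 2: z = -0.1655 + -2.6099i, |z|^2 = 6.8391
Escaped at iteration 2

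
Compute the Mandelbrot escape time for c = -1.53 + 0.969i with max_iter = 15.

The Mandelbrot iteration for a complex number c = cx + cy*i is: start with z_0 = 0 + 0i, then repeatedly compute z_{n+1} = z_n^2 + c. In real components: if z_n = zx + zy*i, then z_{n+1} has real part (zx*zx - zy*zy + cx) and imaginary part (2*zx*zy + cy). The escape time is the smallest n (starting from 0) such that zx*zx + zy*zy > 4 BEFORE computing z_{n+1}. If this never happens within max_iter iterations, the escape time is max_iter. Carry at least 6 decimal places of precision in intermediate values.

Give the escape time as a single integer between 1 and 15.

Answer: 2

Derivation:
z_0 = 0 + 0i, c = -1.5300 + 0.9690i
Iter 1: z = -1.5300 + 0.9690i, |z|^2 = 3.2799
Iter 2: z = -0.1281 + -1.9961i, |z|^2 = 4.0010
Escaped at iteration 2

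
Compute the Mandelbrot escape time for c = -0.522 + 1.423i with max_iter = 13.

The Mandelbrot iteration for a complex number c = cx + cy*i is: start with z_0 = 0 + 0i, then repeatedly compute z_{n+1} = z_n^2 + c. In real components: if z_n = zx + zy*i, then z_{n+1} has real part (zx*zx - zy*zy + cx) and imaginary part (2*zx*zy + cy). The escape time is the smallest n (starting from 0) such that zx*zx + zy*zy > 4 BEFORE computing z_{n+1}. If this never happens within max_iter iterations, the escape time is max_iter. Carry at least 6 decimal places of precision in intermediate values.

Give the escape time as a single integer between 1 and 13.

z_0 = 0 + 0i, c = -0.5220 + 1.4230i
Iter 1: z = -0.5220 + 1.4230i, |z|^2 = 2.2974
Iter 2: z = -2.2744 + -0.0626i, |z|^2 = 5.1770
Escaped at iteration 2

Answer: 2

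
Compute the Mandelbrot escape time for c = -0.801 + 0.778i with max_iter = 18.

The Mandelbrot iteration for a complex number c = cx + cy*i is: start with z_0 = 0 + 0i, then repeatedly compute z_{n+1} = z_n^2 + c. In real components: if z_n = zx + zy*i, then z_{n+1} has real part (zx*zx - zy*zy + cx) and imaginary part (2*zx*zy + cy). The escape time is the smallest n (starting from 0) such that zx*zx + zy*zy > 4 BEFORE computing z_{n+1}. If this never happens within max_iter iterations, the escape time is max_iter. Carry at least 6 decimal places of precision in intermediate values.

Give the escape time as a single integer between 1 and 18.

z_0 = 0 + 0i, c = -0.8010 + 0.7780i
Iter 1: z = -0.8010 + 0.7780i, |z|^2 = 1.2469
Iter 2: z = -0.7647 + -0.4684i, |z|^2 = 0.8041
Iter 3: z = -0.4356 + 1.4943i, |z|^2 = 2.4227
Iter 4: z = -2.8441 + -0.5239i, |z|^2 = 8.3635
Escaped at iteration 4

Answer: 4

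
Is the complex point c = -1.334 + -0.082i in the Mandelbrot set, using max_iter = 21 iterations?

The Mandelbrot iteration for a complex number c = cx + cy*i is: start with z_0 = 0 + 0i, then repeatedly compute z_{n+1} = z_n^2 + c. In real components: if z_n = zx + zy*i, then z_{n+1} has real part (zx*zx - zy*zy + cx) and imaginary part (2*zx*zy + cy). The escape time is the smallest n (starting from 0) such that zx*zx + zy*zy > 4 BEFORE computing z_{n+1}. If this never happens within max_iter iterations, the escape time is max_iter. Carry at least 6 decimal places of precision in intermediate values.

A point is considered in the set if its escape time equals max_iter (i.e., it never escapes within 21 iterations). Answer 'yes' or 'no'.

z_0 = 0 + 0i, c = -1.3340 + -0.0820i
Iter 1: z = -1.3340 + -0.0820i, |z|^2 = 1.7863
Iter 2: z = 0.4388 + 0.1368i, |z|^2 = 0.2113
Iter 3: z = -1.1601 + 0.0380i, |z|^2 = 1.3474
Iter 4: z = 0.0105 + -0.1703i, |z|^2 = 0.0291
Iter 5: z = -1.3629 + -0.0856i, |z|^2 = 1.8648
Iter 6: z = 0.5161 + 0.1512i, |z|^2 = 0.2893
Iter 7: z = -1.0905 + 0.0741i, |z|^2 = 1.1946
Iter 8: z = -0.1503 + -0.2436i, |z|^2 = 0.0820
Iter 9: z = -1.3707 + -0.0087i, |z|^2 = 1.8790
Iter 10: z = 0.5449 + -0.0580i, |z|^2 = 0.3002
Iter 11: z = -1.0405 + -0.1452i, |z|^2 = 1.1037
Iter 12: z = -0.2725 + 0.2202i, |z|^2 = 0.1227
Iter 13: z = -1.3082 + -0.2020i, |z|^2 = 1.7523
Iter 14: z = 0.3367 + 0.4465i, |z|^2 = 0.3128
Iter 15: z = -1.4200 + 0.2187i, |z|^2 = 2.0643
Iter 16: z = 0.6347 + -0.7031i, |z|^2 = 0.8972
Iter 17: z = -1.4255 + -0.9745i, |z|^2 = 2.9819
Iter 18: z = -0.2515 + 2.6964i, |z|^2 = 7.3341
Escaped at iteration 18

Answer: no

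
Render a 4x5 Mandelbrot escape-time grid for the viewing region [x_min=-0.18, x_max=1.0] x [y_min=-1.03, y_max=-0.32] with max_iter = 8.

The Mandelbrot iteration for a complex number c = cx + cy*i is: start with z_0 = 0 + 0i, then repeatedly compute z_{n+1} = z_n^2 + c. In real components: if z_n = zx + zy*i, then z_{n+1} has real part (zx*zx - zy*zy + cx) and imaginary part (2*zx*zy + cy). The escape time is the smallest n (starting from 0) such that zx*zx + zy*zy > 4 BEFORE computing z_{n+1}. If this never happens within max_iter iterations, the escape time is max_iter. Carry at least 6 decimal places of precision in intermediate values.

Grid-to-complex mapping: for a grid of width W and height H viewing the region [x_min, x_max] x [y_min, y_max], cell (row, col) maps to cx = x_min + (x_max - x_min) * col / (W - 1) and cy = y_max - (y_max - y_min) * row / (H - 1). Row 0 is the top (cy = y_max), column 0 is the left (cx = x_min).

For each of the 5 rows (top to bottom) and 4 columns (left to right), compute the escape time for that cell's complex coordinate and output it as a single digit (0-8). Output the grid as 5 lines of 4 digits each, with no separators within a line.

Answer: 8842
8832
8732
8532
8422

Derivation:
(row=0, col=0): c = -0.1800 + -0.3200i → escape time 8
(row=0, col=1): c = 0.2133 + -0.3200i → escape time 8
(row=0, col=2): c = 0.6067 + -0.3200i → escape time 4
(row=0, col=3): c = 1.0000 + -0.3200i → escape time 2
(row=1, col=0): c = -0.1800 + -0.4975i → escape time 8
(row=1, col=1): c = 0.2133 + -0.4975i → escape time 8
(row=1, col=2): c = 0.6067 + -0.4975i → escape time 3
(row=1, col=3): c = 1.0000 + -0.4975i → escape time 2
(row=2, col=0): c = -0.1800 + -0.6750i → escape time 8
(row=2, col=1): c = 0.2133 + -0.6750i → escape time 7
(row=2, col=2): c = 0.6067 + -0.6750i → escape time 3
(row=2, col=3): c = 1.0000 + -0.6750i → escape time 2
(row=3, col=0): c = -0.1800 + -0.8525i → escape time 8
(row=3, col=1): c = 0.2133 + -0.8525i → escape time 5
(row=3, col=2): c = 0.6067 + -0.8525i → escape time 3
(row=3, col=3): c = 1.0000 + -0.8525i → escape time 2
(row=4, col=0): c = -0.1800 + -1.0300i → escape time 8
(row=4, col=1): c = 0.2133 + -1.0300i → escape time 4
(row=4, col=2): c = 0.6067 + -1.0300i → escape time 2
(row=4, col=3): c = 1.0000 + -1.0300i → escape time 2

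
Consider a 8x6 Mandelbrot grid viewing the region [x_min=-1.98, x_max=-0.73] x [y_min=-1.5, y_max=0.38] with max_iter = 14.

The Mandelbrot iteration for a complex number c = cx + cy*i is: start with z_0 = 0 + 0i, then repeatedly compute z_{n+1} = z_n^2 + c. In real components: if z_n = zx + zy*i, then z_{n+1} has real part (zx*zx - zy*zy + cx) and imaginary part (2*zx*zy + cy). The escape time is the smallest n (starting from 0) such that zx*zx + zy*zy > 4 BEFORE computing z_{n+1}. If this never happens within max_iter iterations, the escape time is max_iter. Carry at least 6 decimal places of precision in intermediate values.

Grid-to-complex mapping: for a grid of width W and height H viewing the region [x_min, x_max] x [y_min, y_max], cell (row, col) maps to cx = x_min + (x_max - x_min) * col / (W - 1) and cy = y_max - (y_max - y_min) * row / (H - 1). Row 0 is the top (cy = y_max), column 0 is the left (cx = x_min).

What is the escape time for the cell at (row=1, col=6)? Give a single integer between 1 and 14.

Answer: 14

Derivation:
z_0 = 0 + 0i, c = -0.9086 + 0.0040i
Iter 1: z = -0.9086 + 0.0040i, |z|^2 = 0.8255
Iter 2: z = -0.0831 + -0.0033i, |z|^2 = 0.0069
Iter 3: z = -0.9017 + 0.0045i, |z|^2 = 0.8130
Iter 4: z = -0.0956 + -0.0042i, |z|^2 = 0.0092
Iter 5: z = -0.8995 + 0.0048i, |z|^2 = 0.8090
Iter 6: z = -0.0996 + -0.0046i, |z|^2 = 0.0099
Iter 7: z = -0.8987 + 0.0049i, |z|^2 = 0.8076
Iter 8: z = -0.1010 + -0.0048i, |z|^2 = 0.0102
Iter 9: z = -0.8984 + 0.0050i, |z|^2 = 0.8071
Iter 10: z = -0.1015 + -0.0049i, |z|^2 = 0.0103
Iter 11: z = -0.8983 + 0.0050i, |z|^2 = 0.8070
Iter 12: z = -0.1017 + -0.0050i, |z|^2 = 0.0104
Iter 13: z = -0.8983 + 0.0050i, |z|^2 = 0.8069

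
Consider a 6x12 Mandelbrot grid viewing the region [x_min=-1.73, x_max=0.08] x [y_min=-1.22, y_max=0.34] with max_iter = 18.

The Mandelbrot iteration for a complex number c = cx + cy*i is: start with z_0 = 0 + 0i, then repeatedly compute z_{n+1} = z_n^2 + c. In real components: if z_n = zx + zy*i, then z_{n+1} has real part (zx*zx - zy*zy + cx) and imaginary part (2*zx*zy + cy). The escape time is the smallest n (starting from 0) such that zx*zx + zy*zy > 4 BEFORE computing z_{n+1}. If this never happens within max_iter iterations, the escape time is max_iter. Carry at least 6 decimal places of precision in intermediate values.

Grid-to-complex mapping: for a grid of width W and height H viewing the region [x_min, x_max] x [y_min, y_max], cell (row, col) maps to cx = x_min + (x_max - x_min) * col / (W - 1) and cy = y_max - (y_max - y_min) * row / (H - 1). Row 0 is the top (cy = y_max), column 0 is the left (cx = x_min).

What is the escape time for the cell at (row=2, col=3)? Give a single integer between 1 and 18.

z_0 = 0 + 0i, c = -0.6440 + 0.0564i
Iter 1: z = -0.6440 + 0.0564i, |z|^2 = 0.4179
Iter 2: z = -0.2324 + -0.0162i, |z|^2 = 0.0543
Iter 3: z = -0.5902 + 0.0639i, |z|^2 = 0.3525
Iter 4: z = -0.2997 + -0.0191i, |z|^2 = 0.0902
Iter 5: z = -0.5545 + 0.0678i, |z|^2 = 0.3121
Iter 6: z = -0.3411 + -0.0188i, |z|^2 = 0.1167
Iter 7: z = -0.5280 + 0.0692i, |z|^2 = 0.2836
Iter 8: z = -0.3700 + -0.0167i, |z|^2 = 0.1372
Iter 9: z = -0.5074 + 0.0687i, |z|^2 = 0.2622
Iter 10: z = -0.3913 + -0.0134i, |z|^2 = 0.1533
Iter 11: z = -0.4911 + 0.0668i, |z|^2 = 0.2456
Iter 12: z = -0.4073 + -0.0093i, |z|^2 = 0.1660
Iter 13: z = -0.4782 + 0.0639i, |z|^2 = 0.2327
Iter 14: z = -0.4194 + -0.0048i, |z|^2 = 0.1759
Iter 15: z = -0.4681 + 0.0604i, |z|^2 = 0.2228
Iter 16: z = -0.4285 + -0.0002i, |z|^2 = 0.1836
Iter 17: z = -0.4604 + 0.0565i, |z|^2 = 0.2151

Answer: 18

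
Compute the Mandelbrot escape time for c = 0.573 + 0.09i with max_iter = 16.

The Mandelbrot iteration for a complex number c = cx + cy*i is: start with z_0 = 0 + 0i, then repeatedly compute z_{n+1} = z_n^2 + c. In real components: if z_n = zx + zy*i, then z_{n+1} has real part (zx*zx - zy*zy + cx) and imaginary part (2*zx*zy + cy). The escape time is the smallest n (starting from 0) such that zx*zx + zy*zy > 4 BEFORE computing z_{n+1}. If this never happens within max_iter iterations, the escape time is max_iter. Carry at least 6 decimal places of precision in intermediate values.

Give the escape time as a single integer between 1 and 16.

z_0 = 0 + 0i, c = 0.5730 + 0.0900i
Iter 1: z = 0.5730 + 0.0900i, |z|^2 = 0.3364
Iter 2: z = 0.8932 + 0.1931i, |z|^2 = 0.8352
Iter 3: z = 1.3336 + 0.4350i, |z|^2 = 1.9676
Iter 4: z = 2.1621 + 1.2503i, |z|^2 = 6.2380
Escaped at iteration 4

Answer: 4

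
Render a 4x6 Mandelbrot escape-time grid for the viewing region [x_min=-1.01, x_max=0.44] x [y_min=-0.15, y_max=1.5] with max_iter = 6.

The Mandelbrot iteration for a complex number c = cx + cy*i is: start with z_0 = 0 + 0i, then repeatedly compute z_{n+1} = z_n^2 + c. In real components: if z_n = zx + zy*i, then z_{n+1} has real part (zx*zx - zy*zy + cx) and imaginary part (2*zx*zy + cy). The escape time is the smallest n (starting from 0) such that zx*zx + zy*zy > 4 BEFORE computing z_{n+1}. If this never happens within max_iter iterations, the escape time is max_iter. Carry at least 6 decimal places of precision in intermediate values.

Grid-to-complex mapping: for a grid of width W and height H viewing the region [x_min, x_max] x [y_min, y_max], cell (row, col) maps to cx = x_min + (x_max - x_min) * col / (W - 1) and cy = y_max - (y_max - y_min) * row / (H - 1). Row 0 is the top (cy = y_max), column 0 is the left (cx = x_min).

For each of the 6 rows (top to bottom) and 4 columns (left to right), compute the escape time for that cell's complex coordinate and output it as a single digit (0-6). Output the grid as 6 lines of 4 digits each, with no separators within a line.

Answer: 2222
3332
3563
5666
6666
6666

Derivation:
(row=0, col=0): c = -1.0100 + 1.5000i → escape time 2
(row=0, col=1): c = -0.5267 + 1.5000i → escape time 2
(row=0, col=2): c = -0.0433 + 1.5000i → escape time 2
(row=0, col=3): c = 0.4400 + 1.5000i → escape time 2
(row=1, col=0): c = -1.0100 + 1.1700i → escape time 3
(row=1, col=1): c = -0.5267 + 1.1700i → escape time 3
(row=1, col=2): c = -0.0433 + 1.1700i → escape time 3
(row=1, col=3): c = 0.4400 + 1.1700i → escape time 2
(row=2, col=0): c = -1.0100 + 0.8400i → escape time 3
(row=2, col=1): c = -0.5267 + 0.8400i → escape time 5
(row=2, col=2): c = -0.0433 + 0.8400i → escape time 6
(row=2, col=3): c = 0.4400 + 0.8400i → escape time 3
(row=3, col=0): c = -1.0100 + 0.5100i → escape time 5
(row=3, col=1): c = -0.5267 + 0.5100i → escape time 6
(row=3, col=2): c = -0.0433 + 0.5100i → escape time 6
(row=3, col=3): c = 0.4400 + 0.5100i → escape time 6
(row=4, col=0): c = -1.0100 + 0.1800i → escape time 6
(row=4, col=1): c = -0.5267 + 0.1800i → escape time 6
(row=4, col=2): c = -0.0433 + 0.1800i → escape time 6
(row=4, col=3): c = 0.4400 + 0.1800i → escape time 6
(row=5, col=0): c = -1.0100 + -0.1500i → escape time 6
(row=5, col=1): c = -0.5267 + -0.1500i → escape time 6
(row=5, col=2): c = -0.0433 + -0.1500i → escape time 6
(row=5, col=3): c = 0.4400 + -0.1500i → escape time 6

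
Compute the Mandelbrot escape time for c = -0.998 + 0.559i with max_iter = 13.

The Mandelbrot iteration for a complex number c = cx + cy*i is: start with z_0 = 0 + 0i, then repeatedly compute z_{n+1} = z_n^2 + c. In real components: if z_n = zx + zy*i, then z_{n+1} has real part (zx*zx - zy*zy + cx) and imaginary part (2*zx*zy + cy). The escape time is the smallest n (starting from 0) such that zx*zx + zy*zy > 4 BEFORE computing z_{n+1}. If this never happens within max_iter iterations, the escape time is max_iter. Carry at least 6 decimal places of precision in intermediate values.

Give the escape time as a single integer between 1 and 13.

Answer: 5

Derivation:
z_0 = 0 + 0i, c = -0.9980 + 0.5590i
Iter 1: z = -0.9980 + 0.5590i, |z|^2 = 1.3085
Iter 2: z = -0.3145 + -0.5568i, |z|^2 = 0.4089
Iter 3: z = -1.2091 + 0.9092i, |z|^2 = 2.2885
Iter 4: z = -0.3627 + -1.6396i, |z|^2 = 2.8197
Iter 5: z = -3.5546 + 1.7484i, |z|^2 = 15.6919
Escaped at iteration 5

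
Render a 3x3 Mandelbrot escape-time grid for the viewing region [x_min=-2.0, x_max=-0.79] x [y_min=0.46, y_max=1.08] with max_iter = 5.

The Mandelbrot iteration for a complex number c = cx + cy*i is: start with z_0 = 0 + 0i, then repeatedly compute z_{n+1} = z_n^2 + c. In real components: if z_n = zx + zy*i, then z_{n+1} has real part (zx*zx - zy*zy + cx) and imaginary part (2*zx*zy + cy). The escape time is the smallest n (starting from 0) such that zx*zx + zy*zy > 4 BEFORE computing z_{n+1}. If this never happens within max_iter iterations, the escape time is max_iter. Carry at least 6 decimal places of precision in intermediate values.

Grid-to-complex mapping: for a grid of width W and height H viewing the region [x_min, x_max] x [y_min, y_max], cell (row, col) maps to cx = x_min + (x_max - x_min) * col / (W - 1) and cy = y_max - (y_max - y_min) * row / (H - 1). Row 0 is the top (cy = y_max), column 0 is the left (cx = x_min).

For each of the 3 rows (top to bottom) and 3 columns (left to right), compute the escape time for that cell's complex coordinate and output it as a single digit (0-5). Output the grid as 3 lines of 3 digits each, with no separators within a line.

Answer: 123
134
145

Derivation:
(row=0, col=0): c = -2.0000 + 1.0800i → escape time 1
(row=0, col=1): c = -1.3950 + 1.0800i → escape time 2
(row=0, col=2): c = -0.7900 + 1.0800i → escape time 3
(row=1, col=0): c = -2.0000 + 0.7700i → escape time 1
(row=1, col=1): c = -1.3950 + 0.7700i → escape time 3
(row=1, col=2): c = -0.7900 + 0.7700i → escape time 4
(row=2, col=0): c = -2.0000 + 0.4600i → escape time 1
(row=2, col=1): c = -1.3950 + 0.4600i → escape time 4
(row=2, col=2): c = -0.7900 + 0.4600i → escape time 5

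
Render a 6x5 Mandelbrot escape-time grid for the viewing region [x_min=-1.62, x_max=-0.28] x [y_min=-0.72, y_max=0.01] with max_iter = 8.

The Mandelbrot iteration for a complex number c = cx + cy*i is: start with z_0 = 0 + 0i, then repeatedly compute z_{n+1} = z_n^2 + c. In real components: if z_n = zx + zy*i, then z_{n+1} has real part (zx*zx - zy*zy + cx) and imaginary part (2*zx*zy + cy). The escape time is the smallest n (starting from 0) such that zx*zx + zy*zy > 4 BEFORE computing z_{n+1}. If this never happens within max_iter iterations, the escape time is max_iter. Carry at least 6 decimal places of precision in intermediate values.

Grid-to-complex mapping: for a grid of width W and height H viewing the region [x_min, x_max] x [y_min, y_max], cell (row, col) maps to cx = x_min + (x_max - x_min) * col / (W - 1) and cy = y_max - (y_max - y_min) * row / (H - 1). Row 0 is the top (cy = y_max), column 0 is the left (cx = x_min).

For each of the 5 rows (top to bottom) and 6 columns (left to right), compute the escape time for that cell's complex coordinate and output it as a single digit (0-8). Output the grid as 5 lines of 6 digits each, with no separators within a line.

(row=0, col=0): c = -1.6200 + 0.0100i → escape time 8
(row=0, col=1): c = -1.3520 + 0.0100i → escape time 8
(row=0, col=2): c = -1.0840 + 0.0100i → escape time 8
(row=0, col=3): c = -0.8160 + 0.0100i → escape time 8
(row=0, col=4): c = -0.5480 + 0.0100i → escape time 8
(row=0, col=5): c = -0.2800 + 0.0100i → escape time 8
(row=1, col=0): c = -1.6200 + -0.1725i → escape time 5
(row=1, col=1): c = -1.3520 + -0.1725i → escape time 8
(row=1, col=2): c = -1.0840 + -0.1725i → escape time 8
(row=1, col=3): c = -0.8160 + -0.1725i → escape time 8
(row=1, col=4): c = -0.5480 + -0.1725i → escape time 8
(row=1, col=5): c = -0.2800 + -0.1725i → escape time 8
(row=2, col=0): c = -1.6200 + -0.3550i → escape time 4
(row=2, col=1): c = -1.3520 + -0.3550i → escape time 6
(row=2, col=2): c = -1.0840 + -0.3550i → escape time 8
(row=2, col=3): c = -0.8160 + -0.3550i → escape time 8
(row=2, col=4): c = -0.5480 + -0.3550i → escape time 8
(row=2, col=5): c = -0.2800 + -0.3550i → escape time 8
(row=3, col=0): c = -1.6200 + -0.5375i → escape time 3
(row=3, col=1): c = -1.3520 + -0.5375i → escape time 3
(row=3, col=2): c = -1.0840 + -0.5375i → escape time 5
(row=3, col=3): c = -0.8160 + -0.5375i → escape time 6
(row=3, col=4): c = -0.5480 + -0.5375i → escape time 8
(row=3, col=5): c = -0.2800 + -0.5375i → escape time 8
(row=4, col=0): c = -1.6200 + -0.7200i → escape time 3
(row=4, col=1): c = -1.3520 + -0.7200i → escape time 3
(row=4, col=2): c = -1.0840 + -0.7200i → escape time 3
(row=4, col=3): c = -0.8160 + -0.7200i → escape time 4
(row=4, col=4): c = -0.5480 + -0.7200i → escape time 7
(row=4, col=5): c = -0.2800 + -0.7200i → escape time 8

Answer: 888888
588888
468888
335688
333478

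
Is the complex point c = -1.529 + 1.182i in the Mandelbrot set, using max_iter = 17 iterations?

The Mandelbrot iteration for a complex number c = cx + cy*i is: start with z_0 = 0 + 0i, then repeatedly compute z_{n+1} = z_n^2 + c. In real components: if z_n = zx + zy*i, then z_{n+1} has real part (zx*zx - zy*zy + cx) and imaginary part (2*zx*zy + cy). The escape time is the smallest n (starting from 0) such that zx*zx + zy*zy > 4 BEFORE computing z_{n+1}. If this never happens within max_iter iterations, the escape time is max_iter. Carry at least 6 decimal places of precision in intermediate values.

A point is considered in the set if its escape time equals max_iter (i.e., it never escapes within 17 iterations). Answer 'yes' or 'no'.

z_0 = 0 + 0i, c = -1.5290 + 1.1820i
Iter 1: z = -1.5290 + 1.1820i, |z|^2 = 3.7350
Iter 2: z = -0.5883 + -2.4326i, |z|^2 = 6.2634
Escaped at iteration 2

Answer: no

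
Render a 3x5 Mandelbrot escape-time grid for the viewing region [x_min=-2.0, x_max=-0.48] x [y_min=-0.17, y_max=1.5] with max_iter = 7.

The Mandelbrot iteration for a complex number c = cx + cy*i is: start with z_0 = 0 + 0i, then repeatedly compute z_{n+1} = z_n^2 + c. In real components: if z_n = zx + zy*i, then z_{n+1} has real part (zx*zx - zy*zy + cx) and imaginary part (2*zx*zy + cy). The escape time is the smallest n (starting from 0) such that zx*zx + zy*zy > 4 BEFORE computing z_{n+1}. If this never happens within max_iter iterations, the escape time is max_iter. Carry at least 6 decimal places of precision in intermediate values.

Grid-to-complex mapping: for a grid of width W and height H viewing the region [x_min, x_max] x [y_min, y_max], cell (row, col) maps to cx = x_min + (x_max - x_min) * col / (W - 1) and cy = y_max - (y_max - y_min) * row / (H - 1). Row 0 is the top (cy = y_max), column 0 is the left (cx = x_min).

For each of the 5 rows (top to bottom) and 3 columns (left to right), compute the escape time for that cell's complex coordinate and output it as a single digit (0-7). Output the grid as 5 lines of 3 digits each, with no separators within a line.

Answer: 122
134
137
177
177

Derivation:
(row=0, col=0): c = -2.0000 + 1.5000i → escape time 1
(row=0, col=1): c = -1.2400 + 1.5000i → escape time 2
(row=0, col=2): c = -0.4800 + 1.5000i → escape time 2
(row=1, col=0): c = -2.0000 + 1.0825i → escape time 1
(row=1, col=1): c = -1.2400 + 1.0825i → escape time 3
(row=1, col=2): c = -0.4800 + 1.0825i → escape time 4
(row=2, col=0): c = -2.0000 + 0.6650i → escape time 1
(row=2, col=1): c = -1.2400 + 0.6650i → escape time 3
(row=2, col=2): c = -0.4800 + 0.6650i → escape time 7
(row=3, col=0): c = -2.0000 + 0.2475i → escape time 1
(row=3, col=1): c = -1.2400 + 0.2475i → escape time 7
(row=3, col=2): c = -0.4800 + 0.2475i → escape time 7
(row=4, col=0): c = -2.0000 + -0.1700i → escape time 1
(row=4, col=1): c = -1.2400 + -0.1700i → escape time 7
(row=4, col=2): c = -0.4800 + -0.1700i → escape time 7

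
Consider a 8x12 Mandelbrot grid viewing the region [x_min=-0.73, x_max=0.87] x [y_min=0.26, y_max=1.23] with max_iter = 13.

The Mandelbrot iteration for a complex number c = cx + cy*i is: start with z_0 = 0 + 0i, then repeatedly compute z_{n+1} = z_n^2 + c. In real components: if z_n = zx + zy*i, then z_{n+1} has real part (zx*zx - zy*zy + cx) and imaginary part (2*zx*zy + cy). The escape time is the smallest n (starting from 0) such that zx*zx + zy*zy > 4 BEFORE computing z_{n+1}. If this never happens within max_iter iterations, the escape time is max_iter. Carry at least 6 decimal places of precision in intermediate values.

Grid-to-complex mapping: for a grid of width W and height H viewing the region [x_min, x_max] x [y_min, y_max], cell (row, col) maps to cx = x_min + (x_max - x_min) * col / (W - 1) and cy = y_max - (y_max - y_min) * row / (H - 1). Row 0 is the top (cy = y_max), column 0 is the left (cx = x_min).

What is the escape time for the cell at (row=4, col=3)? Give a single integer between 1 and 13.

Answer: 11

Derivation:
z_0 = 0 + 0i, c = -0.0443 + 0.8773i
Iter 1: z = -0.0443 + 0.8773i, |z|^2 = 0.7716
Iter 2: z = -0.8119 + 0.7996i, |z|^2 = 1.2985
Iter 3: z = -0.0244 + -0.4211i, |z|^2 = 0.1779
Iter 4: z = -0.2210 + 0.8978i, |z|^2 = 0.8549
Iter 5: z = -0.8015 + 0.4804i, |z|^2 = 0.8731
Iter 6: z = 0.3673 + 0.1073i, |z|^2 = 0.1464
Iter 7: z = 0.0791 + 0.9561i, |z|^2 = 0.9203
Iter 8: z = -0.9521 + 1.0286i, |z|^2 = 1.9644
Iter 9: z = -0.1958 + -1.0812i, |z|^2 = 1.2074
Iter 10: z = -1.1751 + 1.3006i, |z|^2 = 3.0723
Iter 11: z = -0.3551 + -2.1793i, |z|^2 = 4.8753
Escaped at iteration 11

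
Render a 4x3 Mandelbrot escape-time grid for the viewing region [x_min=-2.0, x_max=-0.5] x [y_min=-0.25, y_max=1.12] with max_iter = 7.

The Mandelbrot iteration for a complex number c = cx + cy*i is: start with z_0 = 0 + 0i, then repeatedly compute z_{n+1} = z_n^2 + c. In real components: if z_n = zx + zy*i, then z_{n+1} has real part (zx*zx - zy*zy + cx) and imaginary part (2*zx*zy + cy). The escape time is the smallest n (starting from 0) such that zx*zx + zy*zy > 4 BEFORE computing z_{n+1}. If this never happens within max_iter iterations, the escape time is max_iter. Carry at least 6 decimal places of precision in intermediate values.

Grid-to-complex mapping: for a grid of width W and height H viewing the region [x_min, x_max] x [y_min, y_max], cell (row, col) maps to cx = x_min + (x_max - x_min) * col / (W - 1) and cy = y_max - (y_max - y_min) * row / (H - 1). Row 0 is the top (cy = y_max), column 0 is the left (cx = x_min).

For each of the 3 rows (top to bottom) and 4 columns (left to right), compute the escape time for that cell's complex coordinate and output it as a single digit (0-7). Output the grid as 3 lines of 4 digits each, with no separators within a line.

Answer: 1233
1367
1577

Derivation:
(row=0, col=0): c = -2.0000 + 1.1200i → escape time 1
(row=0, col=1): c = -1.5000 + 1.1200i → escape time 2
(row=0, col=2): c = -1.0000 + 1.1200i → escape time 3
(row=0, col=3): c = -0.5000 + 1.1200i → escape time 3
(row=1, col=0): c = -2.0000 + 0.4350i → escape time 1
(row=1, col=1): c = -1.5000 + 0.4350i → escape time 3
(row=1, col=2): c = -1.0000 + 0.4350i → escape time 6
(row=1, col=3): c = -0.5000 + 0.4350i → escape time 7
(row=2, col=0): c = -2.0000 + -0.2500i → escape time 1
(row=2, col=1): c = -1.5000 + -0.2500i → escape time 5
(row=2, col=2): c = -1.0000 + -0.2500i → escape time 7
(row=2, col=3): c = -0.5000 + -0.2500i → escape time 7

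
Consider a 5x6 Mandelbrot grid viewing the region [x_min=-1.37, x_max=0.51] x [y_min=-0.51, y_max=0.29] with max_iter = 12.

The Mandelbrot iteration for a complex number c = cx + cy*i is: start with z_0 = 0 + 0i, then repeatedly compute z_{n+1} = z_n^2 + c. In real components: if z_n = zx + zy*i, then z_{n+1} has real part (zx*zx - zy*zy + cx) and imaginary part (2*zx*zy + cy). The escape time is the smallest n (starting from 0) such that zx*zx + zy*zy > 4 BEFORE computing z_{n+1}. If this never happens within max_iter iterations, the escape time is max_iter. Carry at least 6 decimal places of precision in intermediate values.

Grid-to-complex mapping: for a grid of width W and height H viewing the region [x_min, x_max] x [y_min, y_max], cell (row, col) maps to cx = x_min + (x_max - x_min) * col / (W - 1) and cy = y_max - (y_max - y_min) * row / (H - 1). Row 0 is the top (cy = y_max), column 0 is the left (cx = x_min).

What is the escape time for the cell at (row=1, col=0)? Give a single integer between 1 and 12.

Answer: 10

Derivation:
z_0 = 0 + 0i, c = -1.3700 + 0.1300i
Iter 1: z = -1.3700 + 0.1300i, |z|^2 = 1.8938
Iter 2: z = 0.4900 + -0.2262i, |z|^2 = 0.2913
Iter 3: z = -1.1811 + -0.0917i, |z|^2 = 1.4033
Iter 4: z = 0.0165 + 0.3466i, |z|^2 = 0.1204
Iter 5: z = -1.4898 + 0.1414i, |z|^2 = 2.2396
Iter 6: z = 0.8296 + -0.2915i, |z|^2 = 0.7731
Iter 7: z = -0.7668 + -0.3536i, |z|^2 = 0.7129
Iter 8: z = -0.9071 + 0.6722i, |z|^2 = 1.2747
Iter 9: z = -0.9990 + -1.0895i, |z|^2 = 2.1851
Iter 10: z = -1.5589 + 2.3069i, |z|^2 = 7.7522
Escaped at iteration 10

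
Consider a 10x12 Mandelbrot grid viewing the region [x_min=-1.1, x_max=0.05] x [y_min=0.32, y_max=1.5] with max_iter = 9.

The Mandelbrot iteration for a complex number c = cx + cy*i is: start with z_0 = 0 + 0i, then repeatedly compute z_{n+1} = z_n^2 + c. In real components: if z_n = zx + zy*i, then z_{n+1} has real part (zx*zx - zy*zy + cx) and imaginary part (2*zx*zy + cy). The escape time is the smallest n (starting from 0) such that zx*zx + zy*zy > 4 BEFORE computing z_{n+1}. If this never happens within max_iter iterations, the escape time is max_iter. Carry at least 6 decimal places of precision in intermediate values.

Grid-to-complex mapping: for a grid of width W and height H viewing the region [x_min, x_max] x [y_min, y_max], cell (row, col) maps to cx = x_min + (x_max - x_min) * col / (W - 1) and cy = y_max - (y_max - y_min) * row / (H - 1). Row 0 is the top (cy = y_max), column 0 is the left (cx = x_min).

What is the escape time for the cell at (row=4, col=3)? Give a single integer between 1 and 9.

z_0 = 0 + 0i, c = -0.7167 + 1.0709i
Iter 1: z = -0.7167 + 1.0709i, |z|^2 = 1.6605
Iter 2: z = -1.3499 + -0.4641i, |z|^2 = 2.0376
Iter 3: z = 0.8902 + 2.3238i, |z|^2 = 6.1924
Escaped at iteration 3

Answer: 3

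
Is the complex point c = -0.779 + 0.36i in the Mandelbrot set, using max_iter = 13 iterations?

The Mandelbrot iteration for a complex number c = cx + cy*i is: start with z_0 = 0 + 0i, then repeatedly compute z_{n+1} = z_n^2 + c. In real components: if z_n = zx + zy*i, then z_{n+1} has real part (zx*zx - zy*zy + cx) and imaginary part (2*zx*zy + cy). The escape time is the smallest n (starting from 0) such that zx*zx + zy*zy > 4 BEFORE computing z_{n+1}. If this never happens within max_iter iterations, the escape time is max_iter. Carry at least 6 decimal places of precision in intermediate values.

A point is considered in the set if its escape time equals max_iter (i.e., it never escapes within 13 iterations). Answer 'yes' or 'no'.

z_0 = 0 + 0i, c = -0.7790 + 0.3600i
Iter 1: z = -0.7790 + 0.3600i, |z|^2 = 0.7364
Iter 2: z = -0.3018 + -0.2009i, |z|^2 = 0.1314
Iter 3: z = -0.7283 + 0.4812i, |z|^2 = 0.7620
Iter 4: z = -0.4802 + -0.3410i, |z|^2 = 0.3468
Iter 5: z = -0.6647 + 0.6874i, |z|^2 = 0.9144
Iter 6: z = -0.8098 + -0.5539i, |z|^2 = 0.9625
Iter 7: z = -0.4300 + 1.2570i, |z|^2 = 1.7650
Iter 8: z = -2.1741 + -0.7211i, |z|^2 = 5.2469
Escaped at iteration 8

Answer: no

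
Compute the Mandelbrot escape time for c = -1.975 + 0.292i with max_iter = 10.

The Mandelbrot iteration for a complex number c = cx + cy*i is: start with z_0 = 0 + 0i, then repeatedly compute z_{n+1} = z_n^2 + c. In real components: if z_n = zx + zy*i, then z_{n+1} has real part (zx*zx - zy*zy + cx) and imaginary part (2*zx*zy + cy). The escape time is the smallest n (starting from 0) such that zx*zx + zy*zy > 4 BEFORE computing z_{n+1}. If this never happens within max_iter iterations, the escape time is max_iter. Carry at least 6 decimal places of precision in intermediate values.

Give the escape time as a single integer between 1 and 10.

z_0 = 0 + 0i, c = -1.9750 + 0.2920i
Iter 1: z = -1.9750 + 0.2920i, |z|^2 = 3.9859
Iter 2: z = 1.8404 + -0.8614i, |z|^2 = 4.1289
Escaped at iteration 2

Answer: 2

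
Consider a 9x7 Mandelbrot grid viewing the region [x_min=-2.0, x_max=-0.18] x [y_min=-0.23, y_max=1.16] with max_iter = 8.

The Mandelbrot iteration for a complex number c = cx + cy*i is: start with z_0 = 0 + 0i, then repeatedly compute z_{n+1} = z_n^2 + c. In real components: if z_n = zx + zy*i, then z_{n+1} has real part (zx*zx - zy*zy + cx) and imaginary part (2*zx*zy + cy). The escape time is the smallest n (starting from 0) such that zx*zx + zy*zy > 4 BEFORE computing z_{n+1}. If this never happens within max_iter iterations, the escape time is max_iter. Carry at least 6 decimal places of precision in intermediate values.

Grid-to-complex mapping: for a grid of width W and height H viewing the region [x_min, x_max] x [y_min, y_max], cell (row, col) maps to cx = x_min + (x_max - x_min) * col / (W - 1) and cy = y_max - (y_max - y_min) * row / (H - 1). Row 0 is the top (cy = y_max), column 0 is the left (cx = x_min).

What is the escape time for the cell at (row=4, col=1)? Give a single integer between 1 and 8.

z_0 = 0 + 0i, c = -1.7725 + 0.2333i
Iter 1: z = -1.7725 + 0.2333i, |z|^2 = 3.1962
Iter 2: z = 1.3148 + -0.5938i, |z|^2 = 2.0814
Iter 3: z = -0.3964 + -1.3282i, |z|^2 = 1.9213
Iter 4: z = -3.3795 + 1.2864i, |z|^2 = 13.0761
Escaped at iteration 4

Answer: 4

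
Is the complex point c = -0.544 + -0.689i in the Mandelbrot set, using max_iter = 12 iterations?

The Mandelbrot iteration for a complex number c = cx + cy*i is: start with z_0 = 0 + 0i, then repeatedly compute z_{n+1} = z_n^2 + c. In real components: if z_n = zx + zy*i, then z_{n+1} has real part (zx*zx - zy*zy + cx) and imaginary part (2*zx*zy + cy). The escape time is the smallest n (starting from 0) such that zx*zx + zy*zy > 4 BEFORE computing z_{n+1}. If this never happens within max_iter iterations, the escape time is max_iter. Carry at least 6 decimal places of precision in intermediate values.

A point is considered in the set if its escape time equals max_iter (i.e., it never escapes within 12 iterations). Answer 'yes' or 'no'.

Answer: no

Derivation:
z_0 = 0 + 0i, c = -0.5440 + -0.6890i
Iter 1: z = -0.5440 + -0.6890i, |z|^2 = 0.7707
Iter 2: z = -0.7228 + 0.0606i, |z|^2 = 0.5261
Iter 3: z = -0.0253 + -0.7766i, |z|^2 = 0.6038
Iter 4: z = -1.1465 + -0.6498i, |z|^2 = 1.7368
Iter 5: z = 0.3484 + 0.8010i, |z|^2 = 0.7629
Iter 6: z = -1.0642 + -0.1309i, |z|^2 = 1.1497
Iter 7: z = 0.5714 + -0.4103i, |z|^2 = 0.4948
Iter 8: z = -0.3859 + -1.1579i, |z|^2 = 1.4896
Iter 9: z = -1.7358 + 0.2046i, |z|^2 = 3.0548
Iter 10: z = 2.4271 + -1.3994i, |z|^2 = 7.8490
Escaped at iteration 10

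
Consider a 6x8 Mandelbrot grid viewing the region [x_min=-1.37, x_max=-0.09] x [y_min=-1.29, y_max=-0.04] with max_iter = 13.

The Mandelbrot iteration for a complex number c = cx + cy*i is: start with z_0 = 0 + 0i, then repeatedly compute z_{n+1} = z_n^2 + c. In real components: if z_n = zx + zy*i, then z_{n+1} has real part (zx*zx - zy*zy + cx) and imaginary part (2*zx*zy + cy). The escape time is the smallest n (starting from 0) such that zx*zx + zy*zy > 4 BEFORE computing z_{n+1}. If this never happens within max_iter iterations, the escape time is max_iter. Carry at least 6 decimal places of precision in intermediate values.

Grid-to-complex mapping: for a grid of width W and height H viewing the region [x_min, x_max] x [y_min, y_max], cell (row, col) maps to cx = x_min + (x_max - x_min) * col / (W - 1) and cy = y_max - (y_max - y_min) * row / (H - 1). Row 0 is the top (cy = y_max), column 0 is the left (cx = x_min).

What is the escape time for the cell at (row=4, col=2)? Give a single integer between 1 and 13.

Answer: 4

Derivation:
z_0 = 0 + 0i, c = -0.8580 + -0.7543i
Iter 1: z = -0.8580 + -0.7543i, |z|^2 = 1.3051
Iter 2: z = -0.6908 + 0.5401i, |z|^2 = 0.7689
Iter 3: z = -0.6725 + -1.5004i, |z|^2 = 2.7035
Iter 4: z = -2.6570 + 1.2638i, |z|^2 = 8.6569
Escaped at iteration 4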